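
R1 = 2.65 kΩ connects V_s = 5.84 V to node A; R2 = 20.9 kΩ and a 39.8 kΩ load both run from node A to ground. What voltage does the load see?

V_out ≈ 4.89 V

First combine the lower leg with the load: R2 ‖ R_L = 13.70 kΩ.
Now apply the divider: V_out = 5.84 × 0.8380 = 4.894 V.
(Unloaded it would be 5.18 V; the load pulls it down.)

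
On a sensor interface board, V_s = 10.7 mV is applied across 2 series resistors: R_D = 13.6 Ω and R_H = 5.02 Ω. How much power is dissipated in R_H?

P ≈ 1.66 µW

Series current I = V_s/ΣR = 10.7/18.62 = 0.5747 mA.
P = I²R = 0.3302 × 5.02 = 1.658 µW.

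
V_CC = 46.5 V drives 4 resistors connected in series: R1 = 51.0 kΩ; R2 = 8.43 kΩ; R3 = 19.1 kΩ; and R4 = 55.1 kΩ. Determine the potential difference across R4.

Total series resistance ΣR = 51.0 + 8.43 + 19.1 + 55.1 = 133.6 kΩ.
Voltage divider: V = V_CC · (55.10 / 133.6) = 46.5 × 0.4123 = 19.17 V.

V ≈ 19.2 V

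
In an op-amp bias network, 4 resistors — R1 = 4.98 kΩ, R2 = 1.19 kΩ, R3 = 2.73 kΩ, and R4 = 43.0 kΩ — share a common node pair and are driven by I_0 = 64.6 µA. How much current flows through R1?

Total conductance ΣG = 1/4.98 + 1/1.19 + 1/2.73 + 1/43.0 = 1.431 (units of 1/kΩ).
R1 takes the fraction G_k/ΣG = 0.2008/1.431 = 0.1404, so I = 64.6 × 0.1404 = 9.067 µA.

I ≈ 9.07 µA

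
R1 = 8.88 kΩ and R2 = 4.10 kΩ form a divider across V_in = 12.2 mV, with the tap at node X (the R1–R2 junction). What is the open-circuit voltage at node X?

V_th ≈ 3.85 mV

With X open, the divider is unloaded: V_th = 12.2 × 4.10/12.98 = 3.854 mV.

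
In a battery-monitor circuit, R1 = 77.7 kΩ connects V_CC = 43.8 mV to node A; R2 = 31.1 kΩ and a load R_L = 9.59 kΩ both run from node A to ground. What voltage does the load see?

R2 ‖ R_L = (31.1 × 9.59)/(31.1 + 9.59) = 7.330 kΩ.
Then V_out = V_CC · R2'/(R1 + R2') = 43.8 × 7.330/85.03 = 3.776 mV.
(Unloaded it would be 12.5 mV; the load pulls it down.)

V_out ≈ 3.78 mV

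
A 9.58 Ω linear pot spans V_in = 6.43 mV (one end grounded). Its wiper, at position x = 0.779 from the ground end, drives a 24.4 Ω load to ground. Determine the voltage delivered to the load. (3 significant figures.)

Split the track: R_lower = x·R_p = 7.463 Ω, R_upper = (1−x)·R_p = 2.117 Ω.
(x·R_p) ‖ R_L = 5.715 Ω.
V_out = 6.43 × 5.715/(2.117 + 5.715) = 4.692 mV.

V_out ≈ 4.69 mV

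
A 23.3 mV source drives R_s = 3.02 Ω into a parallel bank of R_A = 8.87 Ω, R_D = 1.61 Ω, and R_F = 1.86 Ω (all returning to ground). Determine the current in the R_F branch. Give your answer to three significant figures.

I ≈ 2.59 mA

Equivalent of the parallel group: R_p = 0.7865 Ω.
V_A = 23.3 × 0.7865/3.806 = 4.814 mV.
I(R_F) = V_A / R_F = 4.814/1.86 = 2.588 mA.
(Check via current divider: I_total = 6.121 mA; share G_k/ΣG = 0.4228 → same result.)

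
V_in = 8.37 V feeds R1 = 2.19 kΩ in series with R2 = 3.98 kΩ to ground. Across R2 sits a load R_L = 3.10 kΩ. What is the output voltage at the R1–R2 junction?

V_out ≈ 3.71 V

The load sits in parallel with R2, giving an effective lower resistance R2' = R2·R_L/(R2+R_L) = 1.743 kΩ.
Now apply the divider: V_out = 8.37 × 0.4431 = 3.709 V.
(Unloaded it would be 5.40 V; the load pulls it down.)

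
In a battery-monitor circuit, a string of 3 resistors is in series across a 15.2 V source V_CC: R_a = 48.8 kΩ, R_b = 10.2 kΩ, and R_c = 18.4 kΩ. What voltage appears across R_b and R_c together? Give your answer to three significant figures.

V ≈ 5.62 V

ΣR = 48.8 + 10.2 + 18.4 = 77.40 kΩ.
R_{R_b..R_c} = 10.2 + 18.4 = 28.60 kΩ.
By the voltage-divider rule, V = 15.2 × 28.60/77.40 = 5.617 V.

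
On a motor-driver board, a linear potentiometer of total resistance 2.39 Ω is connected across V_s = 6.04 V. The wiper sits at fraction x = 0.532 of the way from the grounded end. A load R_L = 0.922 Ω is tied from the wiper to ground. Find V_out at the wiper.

Lower segment x·R_p = 1.271 Ω; upper segment (1−x)·R_p = 1.119 Ω.
(x·R_p) ‖ R_L = 0.5344 Ω.
V_out = 6.04 × 0.5344/(1.119 + 0.5344) = 1.953 V.

V_out ≈ 1.95 V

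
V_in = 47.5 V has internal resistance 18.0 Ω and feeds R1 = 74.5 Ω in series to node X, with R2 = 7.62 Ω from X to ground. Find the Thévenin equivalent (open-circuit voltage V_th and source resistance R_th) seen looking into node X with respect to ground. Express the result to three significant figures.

V_th ≈ 3.62 V, R_th ≈ 7.04 Ω

R1' = 18.0 + 74.5 = 92.50 Ω (source resistance + R1).
With X open, the divider is unloaded: V_th = 47.5 × 7.62/100.1 = 3.615 V.
With V_in suppressed (replaced by a short), R_th = R1' ‖ R2 = (92.50 × 7.62)/(92.50 + 7.62) = 7.040 Ω.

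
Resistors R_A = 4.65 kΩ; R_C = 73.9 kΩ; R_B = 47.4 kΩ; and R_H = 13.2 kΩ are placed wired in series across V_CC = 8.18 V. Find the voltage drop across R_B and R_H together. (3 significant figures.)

V ≈ 3.56 V

Total series resistance ΣR = 4.65 + 73.9 + 47.4 + 13.2 = 139.2 kΩ.
R_{R_B..R_H} = 47.4 + 13.2 = 60.60 kΩ.
V = V_CC · R/ΣR = 8.18 × 0.4355 = 3.562 V.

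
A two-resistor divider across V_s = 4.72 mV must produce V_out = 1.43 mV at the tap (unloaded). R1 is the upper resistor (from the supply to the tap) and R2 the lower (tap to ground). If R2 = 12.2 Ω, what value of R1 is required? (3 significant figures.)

The divider ratio is R2/(R1+R2) = 1.43/4.72 = 0.3030.
So R1 = R2 · (V_s/V_out − 1) = 12.2 × (4.72/1.43 − 1) = 12.2 × 2.301 = 28.07 Ω.

R1 ≈ 28.1 Ω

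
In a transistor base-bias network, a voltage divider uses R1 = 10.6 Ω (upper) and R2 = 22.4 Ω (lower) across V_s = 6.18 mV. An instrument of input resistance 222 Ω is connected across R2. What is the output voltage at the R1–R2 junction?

V_out ≈ 4.06 mV

The load sits in parallel with R2, giving an effective lower resistance R2' = R2·R_L/(R2+R_L) = 20.35 Ω.
Voltage divider with the loaded lower leg: V_out = 6.18 × 20.35/(10.6 + 20.35) = 6.18 × 0.6575 = 4.063 mV.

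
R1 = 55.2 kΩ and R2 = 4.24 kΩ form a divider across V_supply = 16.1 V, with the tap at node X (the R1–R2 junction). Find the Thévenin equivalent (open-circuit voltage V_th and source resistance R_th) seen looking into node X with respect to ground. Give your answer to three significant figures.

V_th ≈ 1.15 V, R_th ≈ 3.94 kΩ

Open-circuit (no load on X): V_th = V_supply · R2/(R1 + R2) = 16.1 × 4.24/(55.20 + 4.24) = 1.148 V.
Looking into X with the source shorted: R_th = R1·R2/(R1+R2) = 55.20 × 4.24/59.44 = 3.938 kΩ.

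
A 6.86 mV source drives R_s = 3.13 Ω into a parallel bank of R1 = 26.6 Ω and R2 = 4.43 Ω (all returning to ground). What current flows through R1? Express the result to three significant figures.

I ≈ 0.141 mA

Equivalent of the parallel group: R_p = 3.798 Ω.
Node voltage V_A = V_s · R_p/(R_s + R_p) = 6.86 × 0.5482 = 3.761 mV.
Branch current I = V_A/R1 = 3.761/26.6 = 0.1414 mA.
(Check via current divider: I_total = 0.9902 mA; share G_k/ΣG = 0.1428 → same result.)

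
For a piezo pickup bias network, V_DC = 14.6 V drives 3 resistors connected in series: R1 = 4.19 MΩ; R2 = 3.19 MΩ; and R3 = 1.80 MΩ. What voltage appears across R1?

V ≈ 6.66 V

ΣR = 4.19 + 3.19 + 1.80 = 9.180 MΩ.
By the voltage-divider rule, V = 14.6 × 4.190/9.180 = 6.664 V.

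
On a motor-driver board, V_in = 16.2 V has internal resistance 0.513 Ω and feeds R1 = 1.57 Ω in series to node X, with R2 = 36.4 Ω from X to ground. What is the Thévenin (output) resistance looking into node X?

R1' = 0.513 + 1.57 = 2.083 Ω (source resistance + R1).
Looking into X with the source shorted: R_th = R1'·R2/(R1'+R2) = 2.083 × 36.4/38.48 = 1.970 Ω.

R_th ≈ 1.97 Ω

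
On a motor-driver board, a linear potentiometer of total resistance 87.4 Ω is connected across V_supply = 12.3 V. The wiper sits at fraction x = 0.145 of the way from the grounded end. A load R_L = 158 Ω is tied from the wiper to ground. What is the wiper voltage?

The pot divides into 74.73 Ω above the wiper and 12.67 Ω below.
Lower segment in parallel with the load: 12.67 ‖ 158 = 11.73 Ω.
Then V_out = V_supply · 11.73/(74.73 + 11.73) = 1.669 V.

V_out ≈ 1.67 V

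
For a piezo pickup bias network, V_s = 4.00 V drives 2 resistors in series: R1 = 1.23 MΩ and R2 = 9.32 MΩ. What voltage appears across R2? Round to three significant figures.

Total series resistance ΣR = 1.23 + 9.32 = 10.55 MΩ.
By the voltage-divider rule, V = 4.00 × 9.320/10.55 = 3.534 V.

V ≈ 3.53 V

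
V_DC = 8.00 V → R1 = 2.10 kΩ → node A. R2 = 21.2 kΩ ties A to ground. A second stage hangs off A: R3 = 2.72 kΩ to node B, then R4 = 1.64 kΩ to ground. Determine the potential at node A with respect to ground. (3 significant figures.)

V_A ≈ 5.06 V

Looking into the second stage from A: R3 + R4 = 4.360 kΩ appears in parallel with R2.
Effective lower resistance at A: R2 ‖ 4.360 = 3.616 kΩ.
V_A = 8.00 × 3.616/(2.10 + 3.616) = 5.061 V.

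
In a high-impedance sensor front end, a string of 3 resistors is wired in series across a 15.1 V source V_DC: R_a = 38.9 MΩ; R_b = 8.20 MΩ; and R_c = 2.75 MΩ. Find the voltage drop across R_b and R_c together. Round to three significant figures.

ΣR = 38.9 + 8.20 + 2.75 = 49.85 MΩ.
R_{R_b..R_c} = 8.20 + 2.75 = 10.95 MΩ.
V = V_DC · R/ΣR = 15.1 × 0.2197 = 3.317 V.

V ≈ 3.32 V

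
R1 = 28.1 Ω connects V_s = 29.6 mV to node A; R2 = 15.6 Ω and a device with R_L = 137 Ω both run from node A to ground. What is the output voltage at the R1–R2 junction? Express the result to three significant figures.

The load sits in parallel with R2, giving an effective lower resistance R2' = R2·R_L/(R2+R_L) = 14.01 Ω.
Voltage divider with the loaded lower leg: V_out = 29.6 × 14.01/(28.1 + 14.01) = 29.6 × 0.3326 = 9.846 mV.

V_out ≈ 9.85 mV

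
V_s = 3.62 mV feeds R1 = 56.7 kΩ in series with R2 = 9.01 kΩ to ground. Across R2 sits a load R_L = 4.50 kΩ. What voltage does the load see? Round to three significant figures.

The load sits in parallel with R2, giving an effective lower resistance R2' = R2·R_L/(R2+R_L) = 3.001 kΩ.
Voltage divider with the loaded lower leg: V_out = 3.62 × 3.001/(56.7 + 3.001) = 3.62 × 0.05027 = 0.1820 mV.

V_out ≈ 0.182 mV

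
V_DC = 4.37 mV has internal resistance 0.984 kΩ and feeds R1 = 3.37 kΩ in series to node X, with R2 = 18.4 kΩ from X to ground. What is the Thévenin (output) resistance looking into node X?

R1' = 0.984 + 3.37 = 4.354 kΩ (source resistance + R1).
Looking into X with the source shorted: R_th = R1'·R2/(R1'+R2) = 4.354 × 18.4/22.75 = 3.521 kΩ.

R_th ≈ 3.52 kΩ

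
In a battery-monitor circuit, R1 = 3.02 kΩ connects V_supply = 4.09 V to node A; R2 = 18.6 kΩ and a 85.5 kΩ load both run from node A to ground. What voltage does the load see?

V_out ≈ 3.41 V

The load sits in parallel with R2, giving an effective lower resistance R2' = R2·R_L/(R2+R_L) = 15.28 kΩ.
Now apply the divider: V_out = 4.09 × 0.8349 = 3.415 V.
(Unloaded it would be 3.52 V; the load pulls it down.)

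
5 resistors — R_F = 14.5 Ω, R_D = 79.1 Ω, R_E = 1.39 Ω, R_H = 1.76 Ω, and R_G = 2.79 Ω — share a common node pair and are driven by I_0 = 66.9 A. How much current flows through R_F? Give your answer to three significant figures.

I ≈ 2.67 A

Total conductance ΣG = 1/14.5 + 1/79.1 + 1/1.39 + 1/1.76 + 1/2.79 = 1.728 (units of 1/Ω).
Current divider: I(R_F) = I_0 · G_k/ΣG = 66.9 × (0.06897/1.728) = 66.9 × 0.03992 = 2.671 A.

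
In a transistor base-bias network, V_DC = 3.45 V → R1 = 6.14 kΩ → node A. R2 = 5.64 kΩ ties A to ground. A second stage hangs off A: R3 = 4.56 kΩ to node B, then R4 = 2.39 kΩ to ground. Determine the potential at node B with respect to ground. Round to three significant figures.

V_B ≈ 0.399 V

Node A sees R2 in parallel with the series input of stage 2, R3 + R4 = 6.950 kΩ.
R2 ‖ (R3+R4) = 3.113 kΩ.
First divider: V_A = V_DC · 3.113/(6.14 + 3.113) = 1.161 V.
V_B = V_A × 0.3439 = 0.3992 V.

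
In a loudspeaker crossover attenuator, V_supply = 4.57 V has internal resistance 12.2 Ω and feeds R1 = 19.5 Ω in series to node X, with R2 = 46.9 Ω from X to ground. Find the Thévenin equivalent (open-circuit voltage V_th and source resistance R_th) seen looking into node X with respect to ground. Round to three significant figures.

V_th ≈ 2.73 V, R_th ≈ 18.9 Ω

R1' = 12.2 + 19.5 = 31.70 Ω (source resistance + R1).
With X open, the divider is unloaded: V_th = 4.57 × 46.9/78.60 = 2.727 V.
Zeroing V_supply shorts the top of R1' to ground, so R_th = R1' ‖ R2 = 18.92 Ω.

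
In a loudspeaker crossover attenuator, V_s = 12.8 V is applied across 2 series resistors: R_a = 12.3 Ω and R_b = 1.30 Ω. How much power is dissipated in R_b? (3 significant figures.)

P ≈ 1.15 W

ΣR = 13.60 Ω → I = 12.8/13.60 = 0.9412 A.
P = I²R = 0.8858 × 1.30 = 1.152 W.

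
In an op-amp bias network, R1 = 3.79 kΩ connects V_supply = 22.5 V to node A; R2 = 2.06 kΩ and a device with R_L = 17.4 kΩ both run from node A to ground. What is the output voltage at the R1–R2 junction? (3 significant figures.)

V_out ≈ 7.36 V

First combine the lower leg with the load: R2 ‖ R_L = 1.842 kΩ.
Now apply the divider: V_out = 22.5 × 0.3271 = 7.359 V.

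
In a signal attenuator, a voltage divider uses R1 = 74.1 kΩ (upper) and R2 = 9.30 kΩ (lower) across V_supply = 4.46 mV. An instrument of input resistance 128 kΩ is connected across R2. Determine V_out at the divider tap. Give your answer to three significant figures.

V_out ≈ 0.467 mV

First combine the lower leg with the load: R2 ‖ R_L = 8.670 kΩ.
Then V_out = V_supply · R2'/(R1 + R2') = 4.46 × 8.670/82.77 = 0.4672 mV.
(Unloaded it would be 0.497 mV; the load pulls it down.)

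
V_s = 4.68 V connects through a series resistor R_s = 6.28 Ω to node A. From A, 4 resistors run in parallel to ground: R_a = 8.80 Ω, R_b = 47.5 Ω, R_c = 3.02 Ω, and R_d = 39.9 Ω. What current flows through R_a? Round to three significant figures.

I ≈ 0.130 A

Equivalent of the parallel group: R_p = 2.037 Ω.
V_A = 4.68 × 2.037/8.317 = 1.146 V.
Branch current I = V_A/R_a = 1.146/8.80 = 0.1303 A.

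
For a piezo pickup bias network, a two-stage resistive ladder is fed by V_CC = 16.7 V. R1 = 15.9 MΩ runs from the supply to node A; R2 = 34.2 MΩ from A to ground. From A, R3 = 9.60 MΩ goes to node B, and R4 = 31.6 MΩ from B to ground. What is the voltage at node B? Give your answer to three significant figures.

V_B ≈ 6.92 V

Node A sees R2 in parallel with the series input of stage 2, R3 + R4 = 41.20 MΩ.
Effective lower resistance at A: R2 ‖ 41.20 = 18.69 MΩ.
So V_A = 16.7 × 0.5403 = 9.023 V.
Then the unloaded second divider: V_B = V_A × R4/(R3+R4) = 9.023 × 0.7670 = 6.921 V.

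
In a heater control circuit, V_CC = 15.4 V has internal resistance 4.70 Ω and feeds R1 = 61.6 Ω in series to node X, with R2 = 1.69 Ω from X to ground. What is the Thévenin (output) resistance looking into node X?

R1' = 4.70 + 61.6 = 66.30 Ω (source resistance + R1).
With V_CC suppressed (replaced by a short), R_th = R1' ‖ R2 = (66.30 × 1.69)/(66.30 + 1.69) = 1.648 Ω.

R_th ≈ 1.65 Ω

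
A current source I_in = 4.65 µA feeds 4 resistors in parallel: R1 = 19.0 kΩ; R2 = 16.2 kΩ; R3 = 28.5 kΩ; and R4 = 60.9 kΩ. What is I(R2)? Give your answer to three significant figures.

I ≈ 1.73 µA

ΣG = 1/19.0 + 1/16.2 + 1/28.5 + 1/60.9 = 0.1659.
By the current-divider rule, I = I_in · G_k/ΣG = 4.65 × 0.3722 = 1.731 µA.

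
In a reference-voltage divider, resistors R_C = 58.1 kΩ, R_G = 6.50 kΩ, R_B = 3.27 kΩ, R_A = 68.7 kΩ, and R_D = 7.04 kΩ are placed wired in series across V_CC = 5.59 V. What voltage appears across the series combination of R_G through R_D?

Series total: ΣR = 58.1 + 6.50 + 3.27 + 68.7 + 7.04 = 143.6 kΩ.
R_{R_G..R_D} = 6.50 + 3.27 + 68.7 + 7.04 = 85.51 kΩ.
Voltage divider: V = V_CC · (85.51 / 143.6) = 5.59 × 0.5954 = 3.328 V.

V ≈ 3.33 V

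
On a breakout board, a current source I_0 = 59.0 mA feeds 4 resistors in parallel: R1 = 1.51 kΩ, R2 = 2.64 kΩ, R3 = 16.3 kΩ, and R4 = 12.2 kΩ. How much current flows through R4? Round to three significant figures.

I ≈ 4.08 mA

ΣG = 1/1.51 + 1/2.64 + 1/16.3 + 1/12.2 = 1.184.
By the current-divider rule, I = I_0 · G_k/ΣG = 59.0 × 0.06921 = 4.083 mA.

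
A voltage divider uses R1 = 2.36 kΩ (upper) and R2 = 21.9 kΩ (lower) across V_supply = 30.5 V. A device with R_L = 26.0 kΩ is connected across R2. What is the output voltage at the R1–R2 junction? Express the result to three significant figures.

R2 ‖ R_L = (21.9 × 26.0)/(21.9 + 26.0) = 11.89 kΩ.
Voltage divider with the loaded lower leg: V_out = 30.5 × 11.89/(2.36 + 11.89) = 30.5 × 0.8344 = 25.45 V.
(Unloaded it would be 27.5 V; the load pulls it down.)

V_out ≈ 25.4 V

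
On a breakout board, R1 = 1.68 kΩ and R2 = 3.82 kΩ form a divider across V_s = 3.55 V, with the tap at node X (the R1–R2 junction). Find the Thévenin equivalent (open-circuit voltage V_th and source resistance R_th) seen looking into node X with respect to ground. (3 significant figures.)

Open-circuit (no load on X): V_th = V_s · R2/(R1 + R2) = 3.55 × 3.82/(1.680 + 3.82) = 2.466 V.
Looking into X with the source shorted: R_th = R1·R2/(R1+R2) = 1.680 × 3.82/5.500 = 1.167 kΩ.

V_th ≈ 2.47 V, R_th ≈ 1.17 kΩ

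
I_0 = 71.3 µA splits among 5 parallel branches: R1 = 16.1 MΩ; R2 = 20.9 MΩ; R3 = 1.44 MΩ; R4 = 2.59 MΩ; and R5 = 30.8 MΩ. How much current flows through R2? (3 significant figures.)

ΣG = 1/16.1 + 1/20.9 + 1/1.44 + 1/2.59 + 1/30.8 = 1.223.
R2 takes the fraction G_k/ΣG = 0.04785/1.223 = 0.03912, so I = 71.3 × 0.03912 = 2.790 µA.

I ≈ 2.79 µA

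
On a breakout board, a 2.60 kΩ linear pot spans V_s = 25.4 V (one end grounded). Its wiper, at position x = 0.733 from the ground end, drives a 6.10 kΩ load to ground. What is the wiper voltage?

V_out ≈ 17.2 V

Lower segment x·R_p = 1.906 kΩ; upper segment (1−x)·R_p = 0.6942 kΩ.
(x·R_p) ‖ R_L = 1.452 kΩ.
V_out = 25.4 × 1.452/(0.6942 + 1.452) = 17.18 V.
(Unloaded: V_out = x·V_s = 18.6 V.)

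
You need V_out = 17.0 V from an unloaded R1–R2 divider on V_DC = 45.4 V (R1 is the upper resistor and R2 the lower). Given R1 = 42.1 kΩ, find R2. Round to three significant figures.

R2 ≈ 25.2 kΩ

V_out/V_DC = R2/(R1+R2) = 0.3744.
R2 = R1 · 0.3744/(1 − 0.3744) = 25.20 kΩ.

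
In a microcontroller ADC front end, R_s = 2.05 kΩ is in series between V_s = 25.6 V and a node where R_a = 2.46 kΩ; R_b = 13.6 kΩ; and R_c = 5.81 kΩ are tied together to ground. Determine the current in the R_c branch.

Equivalent of the parallel group: R_p = 1.533 kΩ.
V_A by voltage divider: V_A = 25.6 × 1.533/(2.05 + 1.533) = 10.95 V.
I(R_c) = V_A / R_c = 10.95/5.81 = 1.885 mA.
(Check via current divider: I_total = 7.144 mA; share G_k/ΣG = 0.2639 → same result.)

I ≈ 1.89 mA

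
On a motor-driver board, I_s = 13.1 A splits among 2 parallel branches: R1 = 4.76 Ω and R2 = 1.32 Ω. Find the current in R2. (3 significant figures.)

For two parallel branches, I_k = I_s · (other R)/(sum of R).
I(R2) = 13.1 × 4.76/(4.76 + 1.32) = 13.1 × 0.7829 = 10.26 A.

I ≈ 10.3 A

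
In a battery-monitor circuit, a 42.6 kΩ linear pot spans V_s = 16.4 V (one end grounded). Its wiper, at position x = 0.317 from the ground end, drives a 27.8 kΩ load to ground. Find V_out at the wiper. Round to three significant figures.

The pot divides into 29.10 kΩ above the wiper and 13.50 kΩ below.
(x·R_p) ‖ R_L = 9.089 kΩ.
Loaded-divider output: V_out = 16.4 × 0.2380 = 3.904 V.

V_out ≈ 3.90 V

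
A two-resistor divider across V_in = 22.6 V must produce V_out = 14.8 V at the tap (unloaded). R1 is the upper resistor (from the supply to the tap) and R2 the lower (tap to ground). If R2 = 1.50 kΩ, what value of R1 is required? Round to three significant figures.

R1 ≈ 0.791 kΩ

Required fraction k = V_out/V_in = 0.6549.
R1 = R2·(1/k − 1) = 1.50 × 0.5270 = 0.7905 kΩ.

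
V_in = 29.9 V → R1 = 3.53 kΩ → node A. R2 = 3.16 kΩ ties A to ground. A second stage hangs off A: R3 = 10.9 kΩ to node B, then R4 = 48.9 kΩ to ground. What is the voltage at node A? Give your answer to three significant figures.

V_A ≈ 13.7 V

The second stage (R3 + R4 = 59.80 kΩ) loads node A in parallel with R2.
R2 ‖ (R3+R4) = 3.001 kΩ.
First divider: V_A = V_in · 3.001/(3.53 + 3.001) = 13.74 V.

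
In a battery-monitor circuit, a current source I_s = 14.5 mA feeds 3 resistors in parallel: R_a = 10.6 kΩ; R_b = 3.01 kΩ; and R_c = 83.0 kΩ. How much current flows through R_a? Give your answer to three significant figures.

ΣG = 1/10.6 + 1/3.01 + 1/83.0 = 0.4386.
R_a takes the fraction G_k/ΣG = 0.09434/0.4386 = 0.2151, so I = 14.5 × 0.2151 = 3.119 mA.

I ≈ 3.12 mA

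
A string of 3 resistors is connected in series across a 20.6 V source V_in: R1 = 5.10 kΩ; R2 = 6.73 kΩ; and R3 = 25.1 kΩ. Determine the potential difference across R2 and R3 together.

ΣR = 5.10 + 6.73 + 25.1 = 36.93 kΩ.
R_{R2..R3} = 6.73 + 25.1 = 31.83 kΩ.
By the voltage-divider rule, V = 20.6 × 31.83/36.93 = 17.76 V.

V ≈ 17.8 V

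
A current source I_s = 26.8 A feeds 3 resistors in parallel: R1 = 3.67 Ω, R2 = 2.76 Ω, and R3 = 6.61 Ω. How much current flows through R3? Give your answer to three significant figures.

Conductances: ΣG = 1/3.67 + 1/2.76 + 1/6.61 = 0.7861 (1/Ω).
By the current-divider rule, I = I_s · G_k/ΣG = 26.8 × 0.1925 = 5.158 A.

I ≈ 5.16 A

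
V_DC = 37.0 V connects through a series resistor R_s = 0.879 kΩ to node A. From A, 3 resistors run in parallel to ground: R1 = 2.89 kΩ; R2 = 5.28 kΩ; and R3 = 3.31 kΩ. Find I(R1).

Combine the parallel branches: R_p = (1/2.89 + 1/5.28 + 1/3.31)⁻¹ = 1.194 kΩ.
Node voltage V_A = V_DC · R_p/(R_s + R_p) = 37.0 × 0.5760 = 21.31 V.
Branch current I = V_A/R1 = 21.31/2.89 = 7.374 mA.

I ≈ 7.37 mA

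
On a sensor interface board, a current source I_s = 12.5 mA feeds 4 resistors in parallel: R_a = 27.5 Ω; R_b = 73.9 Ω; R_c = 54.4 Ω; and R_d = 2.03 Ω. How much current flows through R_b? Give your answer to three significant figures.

I ≈ 0.302 mA

Conductances: ΣG = 1/27.5 + 1/73.9 + 1/54.4 + 1/2.03 = 0.5609 (1/Ω).
R_b takes the fraction G_k/ΣG = 0.01353/0.5609 = 0.02413, so I = 12.5 × 0.02413 = 0.3016 mA.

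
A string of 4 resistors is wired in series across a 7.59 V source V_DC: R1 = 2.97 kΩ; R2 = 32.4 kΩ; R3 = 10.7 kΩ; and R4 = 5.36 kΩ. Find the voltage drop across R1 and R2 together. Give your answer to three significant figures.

V ≈ 5.22 V

ΣR = 2.97 + 32.4 + 10.7 + 5.36 = 51.43 kΩ.
R_{R1..R2} = 2.97 + 32.4 = 35.37 kΩ.
By the voltage-divider rule, V = 7.59 × 35.37/51.43 = 5.220 V.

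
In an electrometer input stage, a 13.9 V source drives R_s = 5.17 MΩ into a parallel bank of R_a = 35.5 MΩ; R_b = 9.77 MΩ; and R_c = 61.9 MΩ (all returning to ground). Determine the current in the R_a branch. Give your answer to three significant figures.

I ≈ 0.223 µA

Equivalent of the parallel group: R_p = 6.818 MΩ.
Node voltage V_A = V_CC · R_p/(R_s + R_p) = 13.9 × 0.5687 = 7.905 V.
I(R_a) = V_A / R_a = 7.905/35.5 = 0.2227 µA.
(Equivalently: I_total = 1.160 µA, then current-divider fraction G_k/ΣG = 0.1920.)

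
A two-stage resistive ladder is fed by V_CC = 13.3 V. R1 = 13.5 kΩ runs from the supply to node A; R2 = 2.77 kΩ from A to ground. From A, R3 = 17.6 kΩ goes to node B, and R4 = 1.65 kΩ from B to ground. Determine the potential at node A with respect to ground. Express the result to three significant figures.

V_A ≈ 2.02 V

Looking into the second stage from A: R3 + R4 = 19.25 kΩ appears in parallel with R2.
Effective lower resistance at A: R2 ‖ 19.25 = 2.422 kΩ.
V_A = 13.3 × 2.422/(13.5 + 2.422) = 2.023 V.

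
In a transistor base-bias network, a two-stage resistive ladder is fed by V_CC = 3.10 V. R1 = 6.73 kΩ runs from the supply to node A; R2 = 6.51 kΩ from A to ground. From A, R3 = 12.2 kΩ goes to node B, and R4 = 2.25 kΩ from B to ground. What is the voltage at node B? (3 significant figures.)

The second stage (R3 + R4 = 14.45 kΩ) loads node A in parallel with R2.
Effective lower resistance at A: R2 ‖ 14.45 = 4.488 kΩ.
So V_A = 3.10 × 0.4001 = 1.240 V.
V_B = V_A × 0.1557 = 0.1931 V.

V_B ≈ 0.193 V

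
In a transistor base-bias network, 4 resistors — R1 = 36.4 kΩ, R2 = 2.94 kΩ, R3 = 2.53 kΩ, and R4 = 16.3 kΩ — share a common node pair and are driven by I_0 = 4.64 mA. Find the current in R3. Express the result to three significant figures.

ΣG = 1/36.4 + 1/2.94 + 1/2.53 + 1/16.3 = 0.8242.
By the current-divider rule, I = I_0 · G_k/ΣG = 4.64 × 0.4796 = 2.225 mA.

I ≈ 2.23 mA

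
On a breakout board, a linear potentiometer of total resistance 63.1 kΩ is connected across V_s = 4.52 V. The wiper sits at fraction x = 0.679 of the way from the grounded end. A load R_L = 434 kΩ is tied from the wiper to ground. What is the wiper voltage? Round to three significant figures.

V_out ≈ 2.97 V

The pot divides into 20.26 kΩ above the wiper and 42.84 kΩ below.
(x·R_p) ‖ R_L = 39.00 kΩ.
Then V_out = V_s · 39.00/(20.26 + 39.00) = 2.975 V.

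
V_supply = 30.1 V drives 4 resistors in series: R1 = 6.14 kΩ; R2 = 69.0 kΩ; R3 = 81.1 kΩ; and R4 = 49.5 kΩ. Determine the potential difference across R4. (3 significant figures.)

ΣR = 6.14 + 69.0 + 81.1 + 49.5 = 205.7 kΩ.
Voltage divider: V = V_supply · (49.50 / 205.7) = 30.1 × 0.2406 = 7.242 V.

V ≈ 7.24 V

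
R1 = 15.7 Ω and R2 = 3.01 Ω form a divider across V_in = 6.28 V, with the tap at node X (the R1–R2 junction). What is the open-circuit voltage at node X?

V_th ≈ 1.01 V

V_th is the unloaded tap voltage: V_in · R2/(R1+R2) = 6.28 × 0.1609 = 1.010 V.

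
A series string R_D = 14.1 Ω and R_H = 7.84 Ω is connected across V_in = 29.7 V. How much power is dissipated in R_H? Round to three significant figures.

P ≈ 14.4 W

Series current I = V_in/ΣR = 29.7/21.94 = 1.354 A.
P(R_H) = I²·R_H = (1.354)² × 7.84 = 14.37 W.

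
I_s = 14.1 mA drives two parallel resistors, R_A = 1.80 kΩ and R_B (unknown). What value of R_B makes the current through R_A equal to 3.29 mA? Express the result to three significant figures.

The fraction through R_A equals R_B/(R_A+R_B).
3.29/14.1 = R_B/(R_A + R_B) → R_B = R_A · (0.2333)/(1 − 0.2333) = 1.80 × 0.3043 = 0.5478 kΩ.

R_B ≈ 0.548 kΩ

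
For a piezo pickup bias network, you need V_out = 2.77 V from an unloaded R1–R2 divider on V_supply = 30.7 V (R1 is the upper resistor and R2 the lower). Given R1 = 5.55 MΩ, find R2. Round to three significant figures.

Required fraction k = V_out/V_supply = 0.09023.
So R2 = R1 · V_out/(V_supply − V_out) = 5.55 × 2.77/(30.7 − 2.77) = 5.55 × 0.09918 = 0.5504 MΩ.

R2 ≈ 0.550 MΩ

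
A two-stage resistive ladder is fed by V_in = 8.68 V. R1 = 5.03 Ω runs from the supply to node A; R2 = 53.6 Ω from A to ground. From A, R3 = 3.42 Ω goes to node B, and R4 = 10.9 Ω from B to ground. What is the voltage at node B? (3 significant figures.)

Looking into the second stage from A: R3 + R4 = 14.32 Ω appears in parallel with R2.
R2 ‖ (R3+R4) = 11.30 Ω.
So V_A = 8.68 × 0.6920 = 6.007 V.
V_B = V_A × 0.7612 = 4.572 V.

V_B ≈ 4.57 V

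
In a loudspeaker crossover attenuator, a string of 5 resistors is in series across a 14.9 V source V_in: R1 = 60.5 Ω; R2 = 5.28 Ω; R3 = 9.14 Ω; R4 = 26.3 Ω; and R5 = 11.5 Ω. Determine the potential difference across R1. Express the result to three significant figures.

V ≈ 8.00 V

ΣR = 60.5 + 5.28 + 9.14 + 26.3 + 11.5 = 112.7 Ω.
Voltage divider: V = V_in · (60.50 / 112.7) = 14.9 × 0.5367 = 7.997 V.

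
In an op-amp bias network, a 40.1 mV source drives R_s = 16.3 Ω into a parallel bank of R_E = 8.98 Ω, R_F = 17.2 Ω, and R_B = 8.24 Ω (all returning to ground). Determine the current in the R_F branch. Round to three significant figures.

Equivalent of the parallel group: R_p = 3.438 Ω.
Node voltage V_A = V_in · R_p/(R_s + R_p) = 40.1 × 0.1742 = 6.985 mV.
I(R_F) = V_A / R_F = 6.985/17.2 = 0.4061 mA.

I ≈ 0.406 mA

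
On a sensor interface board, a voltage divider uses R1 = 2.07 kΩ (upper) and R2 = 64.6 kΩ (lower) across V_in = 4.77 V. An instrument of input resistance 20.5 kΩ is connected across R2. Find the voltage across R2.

V_out ≈ 4.21 V

R2 ‖ R_L = (64.6 × 20.5)/(64.6 + 20.5) = 15.56 kΩ.
Now apply the divider: V_out = 4.77 × 0.8826 = 4.210 V.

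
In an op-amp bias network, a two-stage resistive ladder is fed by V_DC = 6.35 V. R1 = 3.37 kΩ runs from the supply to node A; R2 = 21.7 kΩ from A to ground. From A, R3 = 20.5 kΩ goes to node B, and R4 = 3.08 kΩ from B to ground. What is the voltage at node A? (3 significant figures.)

Looking into the second stage from A: R3 + R4 = 23.58 kΩ appears in parallel with R2.
Effective lower resistance at A: R2 ‖ 23.58 = 11.30 kΩ.
V_A = 6.35 × 11.30/(3.37 + 11.30) = 4.891 V.

V_A ≈ 4.89 V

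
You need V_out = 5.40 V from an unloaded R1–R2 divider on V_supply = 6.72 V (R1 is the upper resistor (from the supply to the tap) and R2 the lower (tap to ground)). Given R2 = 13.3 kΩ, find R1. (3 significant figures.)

The divider ratio is R2/(R1+R2) = 5.40/6.72 = 0.8036.
So R1 = R2 · (V_supply/V_out − 1) = 13.3 × (6.72/5.40 − 1) = 13.3 × 0.2444 = 3.251 kΩ.

R1 ≈ 3.25 kΩ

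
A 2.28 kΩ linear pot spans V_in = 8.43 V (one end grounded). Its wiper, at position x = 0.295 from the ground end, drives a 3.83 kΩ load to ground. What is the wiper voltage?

The pot divides into 1.607 kΩ above the wiper and 0.6726 kΩ below.
R_L loads the lower segment: effective lower R = 0.5721 kΩ.
V_out = 8.43 × 0.5721/(1.607 + 0.5721) = 2.213 V.

V_out ≈ 2.21 V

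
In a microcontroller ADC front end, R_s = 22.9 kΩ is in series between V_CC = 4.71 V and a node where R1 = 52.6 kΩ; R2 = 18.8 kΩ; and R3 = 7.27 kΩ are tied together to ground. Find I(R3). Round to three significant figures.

I ≈ 0.112 mA

Parallel bank: R_p = 1/(1/52.6 + 1/18.8 + 1/7.27) = 4.767 kΩ.
V_A by voltage divider: V_A = 4.71 × 4.767/(22.9 + 4.767) = 0.8116 V.
Branch current I = V_A/R3 = 0.8116/7.27 = 0.1116 mA.
(Equivalently: I_total = 0.1702 mA, then current-divider fraction G_k/ΣG = 0.6558.)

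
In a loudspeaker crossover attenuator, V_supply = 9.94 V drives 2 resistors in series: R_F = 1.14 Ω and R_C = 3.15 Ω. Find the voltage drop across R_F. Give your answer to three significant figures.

Series total: ΣR = 1.14 + 3.15 = 4.290 Ω.
By the voltage-divider rule, V = 9.94 × 1.140/4.290 = 2.641 V.

V ≈ 2.64 V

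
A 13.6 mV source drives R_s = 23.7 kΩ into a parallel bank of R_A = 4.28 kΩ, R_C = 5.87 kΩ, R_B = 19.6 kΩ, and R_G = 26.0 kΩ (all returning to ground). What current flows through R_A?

I ≈ 0.250 µA

Equivalent of the parallel group: R_p = 2.026 kΩ.
V_A by voltage divider: V_A = 13.6 × 2.026/(23.7 + 2.026) = 1.071 mV.
I(R_A) = V_A / R_A = 1.071/4.28 = 0.2503 µA.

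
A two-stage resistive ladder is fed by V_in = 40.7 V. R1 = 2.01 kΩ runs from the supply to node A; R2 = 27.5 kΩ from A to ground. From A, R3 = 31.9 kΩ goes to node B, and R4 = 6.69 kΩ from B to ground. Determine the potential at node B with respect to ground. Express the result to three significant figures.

Looking into the second stage from A: R3 + R4 = 38.59 kΩ appears in parallel with R2.
Effective lower resistance at A: R2 ‖ 38.59 = 16.06 kΩ.
V_A = 40.7 × 16.06/(2.01 + 16.06) = 36.17 V.
V_B = V_A × 0.1734 = 6.271 V.

V_B ≈ 6.27 V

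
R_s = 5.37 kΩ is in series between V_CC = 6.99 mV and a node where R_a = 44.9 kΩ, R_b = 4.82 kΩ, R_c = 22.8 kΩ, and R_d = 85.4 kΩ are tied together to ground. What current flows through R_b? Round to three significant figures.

I ≈ 0.573 µA

Combine the parallel branches: R_p = (1/44.9 + 1/4.82 + 1/22.8 + 1/85.4)⁻¹ = 3.505 kΩ.
V_A by voltage divider: V_A = 6.99 × 3.505/(5.37 + 3.505) = 2.761 mV.
Branch current I = V_A/R_b = 2.761/4.82 = 0.5727 µA.
(Check via current divider: I_total = 0.7876 µA; share G_k/ΣG = 0.7272 → same result.)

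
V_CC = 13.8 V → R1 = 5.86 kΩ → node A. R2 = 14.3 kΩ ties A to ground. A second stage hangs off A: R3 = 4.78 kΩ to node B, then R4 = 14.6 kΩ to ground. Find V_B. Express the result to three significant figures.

Looking into the second stage from A: R3 + R4 = 19.38 kΩ appears in parallel with R2.
Effective lower resistance at A: R2 ‖ 19.38 = 8.228 kΩ.
So V_A = 13.8 × 0.5841 = 8.060 V.
Then the unloaded second divider: V_B = V_A × R4/(R3+R4) = 8.060 × 0.7534 = 6.072 V.

V_B ≈ 6.07 V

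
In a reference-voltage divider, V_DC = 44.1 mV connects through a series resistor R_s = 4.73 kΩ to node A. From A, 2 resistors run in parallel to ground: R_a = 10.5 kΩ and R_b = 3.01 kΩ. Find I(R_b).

Equivalent of the parallel group: R_p = 2.339 kΩ.
V_A by voltage divider: V_A = 44.1 × 2.339/(4.73 + 2.339) = 14.59 mV.
I(R_b) = V_A / R_b = 14.59/3.01 = 4.848 µA.

I ≈ 4.85 µA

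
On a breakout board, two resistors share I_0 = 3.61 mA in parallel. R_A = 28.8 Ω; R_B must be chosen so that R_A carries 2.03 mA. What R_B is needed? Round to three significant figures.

R_B ≈ 37.0 Ω

In a two-way split, I_A/I_0 = R_B/(R_A + R_B).
With f = 0.5623, R_B = R_A · f/(1−f) = 28.8 × 1.285 = 37.00 Ω.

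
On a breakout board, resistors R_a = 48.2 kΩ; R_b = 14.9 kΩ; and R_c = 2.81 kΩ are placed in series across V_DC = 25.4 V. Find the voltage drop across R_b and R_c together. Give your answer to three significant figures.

Total series resistance ΣR = 48.2 + 14.9 + 2.81 = 65.91 kΩ.
R_{R_b..R_c} = 14.9 + 2.81 = 17.71 kΩ.
Voltage divider: V = V_DC · (17.71 / 65.91) = 25.4 × 0.2687 = 6.825 V.

V ≈ 6.82 V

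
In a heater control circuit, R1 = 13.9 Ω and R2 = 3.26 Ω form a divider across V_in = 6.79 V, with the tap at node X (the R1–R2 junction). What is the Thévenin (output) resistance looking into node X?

Zeroing V_in shorts the top of R1 to ground, so R_th = R1 ‖ R2 = 2.641 Ω.

R_th ≈ 2.64 Ω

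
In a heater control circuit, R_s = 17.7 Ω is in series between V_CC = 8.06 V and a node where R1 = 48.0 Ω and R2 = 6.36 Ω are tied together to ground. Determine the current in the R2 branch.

Combine the parallel branches: R_p = (1/48.0 + 1/6.36)⁻¹ = 5.616 Ω.
V_A by voltage divider: V_A = 8.06 × 5.616/(17.7 + 5.616) = 1.941 V.
I(R2) = V_A / R2 = 1.941/6.36 = 0.3052 A.

I ≈ 0.305 A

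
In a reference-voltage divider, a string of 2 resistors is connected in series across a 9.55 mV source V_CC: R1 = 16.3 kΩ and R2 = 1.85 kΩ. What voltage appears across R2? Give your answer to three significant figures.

Series total: ΣR = 16.3 + 1.85 = 18.15 kΩ.
V = V_CC · R/ΣR = 9.55 × 0.1019 = 0.9734 mV.

V ≈ 0.973 mV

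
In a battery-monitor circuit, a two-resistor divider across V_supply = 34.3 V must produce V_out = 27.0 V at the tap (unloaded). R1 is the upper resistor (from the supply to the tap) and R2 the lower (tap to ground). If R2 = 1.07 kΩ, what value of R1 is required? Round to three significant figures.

R1 ≈ 0.289 kΩ

V_out/V_supply = R2/(R1+R2) = 0.7872.
R1 = R2·(1/k − 1) = 1.07 × 0.2704 = 0.2893 kΩ.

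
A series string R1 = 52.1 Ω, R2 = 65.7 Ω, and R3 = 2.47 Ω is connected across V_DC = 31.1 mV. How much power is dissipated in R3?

The common current is I = 31.1/120.3 = 0.2586 mA.
P(R3) = I²·R3 = (0.2586)² × 2.47 = 0.1652 µW.

P ≈ 0.165 µW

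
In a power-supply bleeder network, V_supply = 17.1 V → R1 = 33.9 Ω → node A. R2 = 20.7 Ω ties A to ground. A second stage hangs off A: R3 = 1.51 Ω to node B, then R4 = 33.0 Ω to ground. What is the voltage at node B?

Looking into the second stage from A: R3 + R4 = 34.51 Ω appears in parallel with R2.
Effective lower resistance at A: R2 ‖ 34.51 = 12.94 Ω.
V_A = 17.1 × 12.94/(33.9 + 12.94) = 4.724 V.
Stage 2 is unloaded, so V_B = V_A · R4/(R3+R4) = 4.724 × 33.0/34.51 = 4.517 V.

V_B ≈ 4.52 V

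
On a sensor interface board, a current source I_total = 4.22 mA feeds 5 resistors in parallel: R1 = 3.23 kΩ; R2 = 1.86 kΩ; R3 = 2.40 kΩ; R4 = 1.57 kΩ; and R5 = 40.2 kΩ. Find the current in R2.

I ≈ 1.18 mA

Total conductance ΣG = 1/3.23 + 1/1.86 + 1/2.40 + 1/1.57 + 1/40.2 = 1.926 (units of 1/kΩ).
By the current-divider rule, I = I_total · G_k/ΣG = 4.22 × 0.2792 = 1.178 mA.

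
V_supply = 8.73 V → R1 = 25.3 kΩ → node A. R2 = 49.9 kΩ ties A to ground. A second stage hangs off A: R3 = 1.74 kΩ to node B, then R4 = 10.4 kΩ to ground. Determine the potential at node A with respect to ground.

Looking into the second stage from A: R3 + R4 = 12.14 kΩ appears in parallel with R2.
Effective lower resistance at A: R2 ‖ 12.14 = 9.764 kΩ.
V_A = 8.73 × 9.764/(25.3 + 9.764) = 2.431 V.

V_A ≈ 2.43 V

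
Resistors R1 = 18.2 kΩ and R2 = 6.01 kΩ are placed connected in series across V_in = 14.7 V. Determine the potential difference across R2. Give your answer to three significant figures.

Total series resistance ΣR = 18.2 + 6.01 = 24.21 kΩ.
V = V_in · R/ΣR = 14.7 × 0.2482 = 3.649 V.

V ≈ 3.65 V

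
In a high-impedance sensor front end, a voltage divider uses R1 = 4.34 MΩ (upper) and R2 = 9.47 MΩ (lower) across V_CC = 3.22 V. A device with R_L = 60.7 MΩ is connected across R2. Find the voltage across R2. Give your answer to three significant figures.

First combine the lower leg with the load: R2 ‖ R_L = 8.192 MΩ.
Then V_out = V_CC · R2'/(R1 + R2') = 3.22 × 8.192/12.53 = 2.105 V.

V_out ≈ 2.10 V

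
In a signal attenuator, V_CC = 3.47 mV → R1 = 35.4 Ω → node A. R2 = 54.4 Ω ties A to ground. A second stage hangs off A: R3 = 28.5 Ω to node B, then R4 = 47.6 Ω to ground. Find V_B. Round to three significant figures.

Looking into the second stage from A: R3 + R4 = 76.10 Ω appears in parallel with R2.
Effective lower resistance at A: R2 ‖ 76.10 = 31.72 Ω.
V_A = 3.47 × 31.72/(35.4 + 31.72) = 1.640 mV.
V_B = V_A × 0.6255 = 1.026 mV.

V_B ≈ 1.03 mV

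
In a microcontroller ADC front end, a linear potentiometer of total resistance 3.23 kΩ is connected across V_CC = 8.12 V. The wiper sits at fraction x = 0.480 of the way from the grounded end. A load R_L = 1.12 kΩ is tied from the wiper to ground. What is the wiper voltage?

V_out ≈ 2.27 V

The pot divides into 1.680 kΩ above the wiper and 1.550 kΩ below.
(x·R_p) ‖ R_L = 0.6503 kΩ.
Then V_out = V_CC · 0.6503/(1.680 + 0.6503) = 2.266 V.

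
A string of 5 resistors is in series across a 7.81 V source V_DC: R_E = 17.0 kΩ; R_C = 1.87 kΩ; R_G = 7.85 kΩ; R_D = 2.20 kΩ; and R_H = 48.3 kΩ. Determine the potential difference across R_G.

V ≈ 0.794 V

ΣR = 17.0 + 1.87 + 7.85 + 2.20 + 48.3 = 77.22 kΩ.
By the voltage-divider rule, V = 7.81 × 7.850/77.22 = 0.7939 V.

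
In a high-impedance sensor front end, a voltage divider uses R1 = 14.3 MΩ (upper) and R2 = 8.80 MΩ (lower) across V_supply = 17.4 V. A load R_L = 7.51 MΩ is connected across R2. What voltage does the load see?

First combine the lower leg with the load: R2 ‖ R_L = 4.052 MΩ.
Now apply the divider: V_out = 17.4 × 0.2208 = 3.842 V.

V_out ≈ 3.84 V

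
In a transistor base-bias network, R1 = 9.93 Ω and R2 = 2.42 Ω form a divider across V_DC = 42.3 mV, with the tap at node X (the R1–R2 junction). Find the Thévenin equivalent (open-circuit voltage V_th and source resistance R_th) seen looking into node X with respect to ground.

V_th ≈ 8.29 mV, R_th ≈ 1.95 Ω

Open-circuit (no load on X): V_th = V_DC · R2/(R1 + R2) = 42.3 × 2.42/(9.930 + 2.42) = 8.289 mV.
Looking into X with the source shorted: R_th = R1·R2/(R1+R2) = 9.930 × 2.42/12.35 = 1.946 Ω.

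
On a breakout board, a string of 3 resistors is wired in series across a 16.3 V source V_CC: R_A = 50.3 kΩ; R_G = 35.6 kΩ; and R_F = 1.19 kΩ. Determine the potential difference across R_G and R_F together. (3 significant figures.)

V ≈ 6.89 V

Series total: ΣR = 50.3 + 35.6 + 1.19 = 87.09 kΩ.
R_{R_G..R_F} = 35.6 + 1.19 = 36.79 kΩ.
By the voltage-divider rule, V = 16.3 × 36.79/87.09 = 6.886 V.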